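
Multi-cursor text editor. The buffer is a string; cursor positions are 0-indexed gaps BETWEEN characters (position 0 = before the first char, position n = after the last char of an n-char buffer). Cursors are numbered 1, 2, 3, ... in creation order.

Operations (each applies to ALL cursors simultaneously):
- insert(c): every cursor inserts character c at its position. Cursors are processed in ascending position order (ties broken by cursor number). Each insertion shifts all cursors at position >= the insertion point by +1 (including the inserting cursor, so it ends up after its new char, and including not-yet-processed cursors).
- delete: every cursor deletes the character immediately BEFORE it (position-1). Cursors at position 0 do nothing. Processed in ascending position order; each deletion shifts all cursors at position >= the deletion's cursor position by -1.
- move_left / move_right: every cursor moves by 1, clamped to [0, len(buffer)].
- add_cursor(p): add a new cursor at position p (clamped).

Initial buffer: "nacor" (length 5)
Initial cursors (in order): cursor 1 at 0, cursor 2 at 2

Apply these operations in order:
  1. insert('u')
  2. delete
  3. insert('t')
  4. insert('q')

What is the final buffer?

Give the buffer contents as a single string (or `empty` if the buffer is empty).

Answer: tqnatqcor

Derivation:
After op 1 (insert('u')): buffer="unaucor" (len 7), cursors c1@1 c2@4, authorship 1..2...
After op 2 (delete): buffer="nacor" (len 5), cursors c1@0 c2@2, authorship .....
After op 3 (insert('t')): buffer="tnatcor" (len 7), cursors c1@1 c2@4, authorship 1..2...
After op 4 (insert('q')): buffer="tqnatqcor" (len 9), cursors c1@2 c2@6, authorship 11..22...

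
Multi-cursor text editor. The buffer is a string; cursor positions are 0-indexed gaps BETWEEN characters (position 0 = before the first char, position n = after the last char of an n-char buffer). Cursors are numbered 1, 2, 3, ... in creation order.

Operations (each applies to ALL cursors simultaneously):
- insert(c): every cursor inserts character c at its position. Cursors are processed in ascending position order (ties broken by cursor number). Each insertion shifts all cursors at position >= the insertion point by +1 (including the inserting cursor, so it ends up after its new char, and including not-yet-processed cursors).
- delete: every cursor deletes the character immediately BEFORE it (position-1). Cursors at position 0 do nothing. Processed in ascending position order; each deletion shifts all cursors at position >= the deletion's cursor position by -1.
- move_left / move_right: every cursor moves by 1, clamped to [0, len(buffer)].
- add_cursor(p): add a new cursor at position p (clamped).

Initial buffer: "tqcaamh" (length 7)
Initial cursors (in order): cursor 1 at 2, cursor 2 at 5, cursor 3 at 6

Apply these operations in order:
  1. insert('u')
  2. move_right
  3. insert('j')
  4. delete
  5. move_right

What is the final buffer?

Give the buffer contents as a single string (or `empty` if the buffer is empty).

After op 1 (insert('u')): buffer="tqucaaumuh" (len 10), cursors c1@3 c2@7 c3@9, authorship ..1...2.3.
After op 2 (move_right): buffer="tqucaaumuh" (len 10), cursors c1@4 c2@8 c3@10, authorship ..1...2.3.
After op 3 (insert('j')): buffer="tqucjaaumjuhj" (len 13), cursors c1@5 c2@10 c3@13, authorship ..1.1..2.23.3
After op 4 (delete): buffer="tqucaaumuh" (len 10), cursors c1@4 c2@8 c3@10, authorship ..1...2.3.
After op 5 (move_right): buffer="tqucaaumuh" (len 10), cursors c1@5 c2@9 c3@10, authorship ..1...2.3.

Answer: tqucaaumuh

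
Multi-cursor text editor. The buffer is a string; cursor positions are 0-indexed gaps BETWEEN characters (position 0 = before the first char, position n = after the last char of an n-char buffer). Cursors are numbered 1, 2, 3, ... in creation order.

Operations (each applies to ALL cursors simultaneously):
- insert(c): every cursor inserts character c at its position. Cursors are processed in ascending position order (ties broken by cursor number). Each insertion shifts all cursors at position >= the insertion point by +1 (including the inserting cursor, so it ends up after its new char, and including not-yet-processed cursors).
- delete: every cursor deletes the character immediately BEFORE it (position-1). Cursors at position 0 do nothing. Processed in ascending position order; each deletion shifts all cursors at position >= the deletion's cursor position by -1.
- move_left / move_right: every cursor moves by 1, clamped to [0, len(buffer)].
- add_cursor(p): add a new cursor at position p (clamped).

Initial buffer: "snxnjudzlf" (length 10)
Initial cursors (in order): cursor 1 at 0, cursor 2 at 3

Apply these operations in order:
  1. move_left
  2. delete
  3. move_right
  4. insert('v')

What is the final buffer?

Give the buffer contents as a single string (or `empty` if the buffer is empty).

Answer: svxvnjudzlf

Derivation:
After op 1 (move_left): buffer="snxnjudzlf" (len 10), cursors c1@0 c2@2, authorship ..........
After op 2 (delete): buffer="sxnjudzlf" (len 9), cursors c1@0 c2@1, authorship .........
After op 3 (move_right): buffer="sxnjudzlf" (len 9), cursors c1@1 c2@2, authorship .........
After op 4 (insert('v')): buffer="svxvnjudzlf" (len 11), cursors c1@2 c2@4, authorship .1.2.......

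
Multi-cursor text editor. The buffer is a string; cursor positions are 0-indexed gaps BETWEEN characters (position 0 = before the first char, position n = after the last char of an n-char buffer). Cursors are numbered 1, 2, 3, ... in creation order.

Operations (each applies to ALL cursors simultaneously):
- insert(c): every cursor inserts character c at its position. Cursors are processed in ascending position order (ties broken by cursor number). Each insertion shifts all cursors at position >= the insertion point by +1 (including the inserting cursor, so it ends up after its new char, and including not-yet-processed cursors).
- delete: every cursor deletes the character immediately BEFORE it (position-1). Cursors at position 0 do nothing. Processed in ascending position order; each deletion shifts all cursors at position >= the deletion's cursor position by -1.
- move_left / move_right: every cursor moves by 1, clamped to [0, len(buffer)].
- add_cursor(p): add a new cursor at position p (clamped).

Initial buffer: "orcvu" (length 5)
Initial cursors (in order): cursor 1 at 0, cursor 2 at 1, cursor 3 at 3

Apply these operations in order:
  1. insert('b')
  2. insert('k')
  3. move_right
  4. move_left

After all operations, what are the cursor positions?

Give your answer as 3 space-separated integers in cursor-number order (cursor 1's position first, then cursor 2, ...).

Answer: 2 5 9

Derivation:
After op 1 (insert('b')): buffer="bobrcbvu" (len 8), cursors c1@1 c2@3 c3@6, authorship 1.2..3..
After op 2 (insert('k')): buffer="bkobkrcbkvu" (len 11), cursors c1@2 c2@5 c3@9, authorship 11.22..33..
After op 3 (move_right): buffer="bkobkrcbkvu" (len 11), cursors c1@3 c2@6 c3@10, authorship 11.22..33..
After op 4 (move_left): buffer="bkobkrcbkvu" (len 11), cursors c1@2 c2@5 c3@9, authorship 11.22..33..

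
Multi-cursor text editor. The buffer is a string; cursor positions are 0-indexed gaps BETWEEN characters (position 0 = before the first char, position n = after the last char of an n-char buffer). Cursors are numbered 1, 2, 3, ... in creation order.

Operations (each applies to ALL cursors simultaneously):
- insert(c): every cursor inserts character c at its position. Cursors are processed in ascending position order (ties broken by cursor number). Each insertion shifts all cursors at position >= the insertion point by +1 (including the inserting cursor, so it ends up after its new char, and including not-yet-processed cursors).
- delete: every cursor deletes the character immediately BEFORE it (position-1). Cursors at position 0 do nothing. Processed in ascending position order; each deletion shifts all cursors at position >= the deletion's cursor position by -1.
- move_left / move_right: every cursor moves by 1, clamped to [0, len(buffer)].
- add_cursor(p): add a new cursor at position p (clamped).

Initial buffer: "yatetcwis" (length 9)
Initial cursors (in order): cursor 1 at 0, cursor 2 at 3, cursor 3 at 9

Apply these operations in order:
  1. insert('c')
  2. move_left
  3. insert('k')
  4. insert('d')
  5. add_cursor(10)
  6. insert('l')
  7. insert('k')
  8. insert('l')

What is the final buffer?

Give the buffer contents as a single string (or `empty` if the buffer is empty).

After op 1 (insert('c')): buffer="cyatcetcwisc" (len 12), cursors c1@1 c2@5 c3@12, authorship 1...2......3
After op 2 (move_left): buffer="cyatcetcwisc" (len 12), cursors c1@0 c2@4 c3@11, authorship 1...2......3
After op 3 (insert('k')): buffer="kcyatkcetcwiskc" (len 15), cursors c1@1 c2@6 c3@14, authorship 11...22......33
After op 4 (insert('d')): buffer="kdcyatkdcetcwiskdc" (len 18), cursors c1@2 c2@8 c3@17, authorship 111...222......333
After op 5 (add_cursor(10)): buffer="kdcyatkdcetcwiskdc" (len 18), cursors c1@2 c2@8 c4@10 c3@17, authorship 111...222......333
After op 6 (insert('l')): buffer="kdlcyatkdlceltcwiskdlc" (len 22), cursors c1@3 c2@10 c4@13 c3@21, authorship 1111...2222.4.....3333
After op 7 (insert('k')): buffer="kdlkcyatkdlkcelktcwiskdlkc" (len 26), cursors c1@4 c2@12 c4@16 c3@25, authorship 11111...22222.44.....33333
After op 8 (insert('l')): buffer="kdlklcyatkdlklcelkltcwiskdlklc" (len 30), cursors c1@5 c2@14 c4@19 c3@29, authorship 111111...222222.444.....333333

Answer: kdlklcyatkdlklcelkltcwiskdlklc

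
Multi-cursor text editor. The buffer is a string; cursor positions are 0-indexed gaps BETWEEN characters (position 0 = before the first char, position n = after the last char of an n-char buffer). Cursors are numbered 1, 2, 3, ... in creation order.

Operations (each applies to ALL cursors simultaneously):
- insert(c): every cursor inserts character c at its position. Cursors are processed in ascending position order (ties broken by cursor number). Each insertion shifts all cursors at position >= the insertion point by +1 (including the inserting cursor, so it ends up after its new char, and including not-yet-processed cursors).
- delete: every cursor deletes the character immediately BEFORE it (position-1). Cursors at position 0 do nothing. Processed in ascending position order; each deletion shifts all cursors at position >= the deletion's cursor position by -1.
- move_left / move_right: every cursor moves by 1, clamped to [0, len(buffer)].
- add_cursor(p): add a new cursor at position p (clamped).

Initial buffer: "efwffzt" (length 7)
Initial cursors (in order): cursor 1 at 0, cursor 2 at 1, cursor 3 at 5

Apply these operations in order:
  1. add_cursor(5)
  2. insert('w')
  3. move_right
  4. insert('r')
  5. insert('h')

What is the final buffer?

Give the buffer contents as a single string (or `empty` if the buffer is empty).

After op 1 (add_cursor(5)): buffer="efwffzt" (len 7), cursors c1@0 c2@1 c3@5 c4@5, authorship .......
After op 2 (insert('w')): buffer="wewfwffwwzt" (len 11), cursors c1@1 c2@3 c3@9 c4@9, authorship 1.2....34..
After op 3 (move_right): buffer="wewfwffwwzt" (len 11), cursors c1@2 c2@4 c3@10 c4@10, authorship 1.2....34..
After op 4 (insert('r')): buffer="werwfrwffwwzrrt" (len 15), cursors c1@3 c2@6 c3@14 c4@14, authorship 1.12.2...34.34.
After op 5 (insert('h')): buffer="werhwfrhwffwwzrrhht" (len 19), cursors c1@4 c2@8 c3@18 c4@18, authorship 1.112.22...34.3434.

Answer: werhwfrhwffwwzrrhht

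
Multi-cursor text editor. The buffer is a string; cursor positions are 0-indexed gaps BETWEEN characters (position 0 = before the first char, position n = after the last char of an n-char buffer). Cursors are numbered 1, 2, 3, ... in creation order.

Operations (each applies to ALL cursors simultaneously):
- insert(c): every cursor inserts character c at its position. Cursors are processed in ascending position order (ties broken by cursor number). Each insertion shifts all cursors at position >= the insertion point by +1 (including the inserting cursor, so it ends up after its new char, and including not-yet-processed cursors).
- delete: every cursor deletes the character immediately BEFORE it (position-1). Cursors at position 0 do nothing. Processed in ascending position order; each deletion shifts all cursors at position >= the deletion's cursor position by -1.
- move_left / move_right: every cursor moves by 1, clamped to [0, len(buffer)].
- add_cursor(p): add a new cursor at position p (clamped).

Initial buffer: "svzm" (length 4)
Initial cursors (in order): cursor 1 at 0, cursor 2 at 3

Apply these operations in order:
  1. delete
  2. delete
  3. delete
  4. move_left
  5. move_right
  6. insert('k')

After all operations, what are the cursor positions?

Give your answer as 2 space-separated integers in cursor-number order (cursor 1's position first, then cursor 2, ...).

Answer: 3 3

Derivation:
After op 1 (delete): buffer="svm" (len 3), cursors c1@0 c2@2, authorship ...
After op 2 (delete): buffer="sm" (len 2), cursors c1@0 c2@1, authorship ..
After op 3 (delete): buffer="m" (len 1), cursors c1@0 c2@0, authorship .
After op 4 (move_left): buffer="m" (len 1), cursors c1@0 c2@0, authorship .
After op 5 (move_right): buffer="m" (len 1), cursors c1@1 c2@1, authorship .
After op 6 (insert('k')): buffer="mkk" (len 3), cursors c1@3 c2@3, authorship .12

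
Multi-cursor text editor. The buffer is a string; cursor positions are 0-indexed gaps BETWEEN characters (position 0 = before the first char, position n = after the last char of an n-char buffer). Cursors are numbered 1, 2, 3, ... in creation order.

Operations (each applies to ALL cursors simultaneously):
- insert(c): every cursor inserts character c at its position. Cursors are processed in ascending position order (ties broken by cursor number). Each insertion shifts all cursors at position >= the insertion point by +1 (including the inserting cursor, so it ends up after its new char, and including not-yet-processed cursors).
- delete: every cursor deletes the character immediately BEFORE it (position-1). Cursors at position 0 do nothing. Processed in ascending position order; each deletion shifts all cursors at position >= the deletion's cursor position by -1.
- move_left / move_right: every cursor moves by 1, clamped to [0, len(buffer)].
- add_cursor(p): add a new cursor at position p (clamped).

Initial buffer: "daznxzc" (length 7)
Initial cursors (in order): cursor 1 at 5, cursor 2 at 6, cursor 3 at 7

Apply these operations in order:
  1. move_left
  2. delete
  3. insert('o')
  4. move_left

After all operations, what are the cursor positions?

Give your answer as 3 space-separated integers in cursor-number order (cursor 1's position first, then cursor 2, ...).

After op 1 (move_left): buffer="daznxzc" (len 7), cursors c1@4 c2@5 c3@6, authorship .......
After op 2 (delete): buffer="dazc" (len 4), cursors c1@3 c2@3 c3@3, authorship ....
After op 3 (insert('o')): buffer="dazoooc" (len 7), cursors c1@6 c2@6 c3@6, authorship ...123.
After op 4 (move_left): buffer="dazoooc" (len 7), cursors c1@5 c2@5 c3@5, authorship ...123.

Answer: 5 5 5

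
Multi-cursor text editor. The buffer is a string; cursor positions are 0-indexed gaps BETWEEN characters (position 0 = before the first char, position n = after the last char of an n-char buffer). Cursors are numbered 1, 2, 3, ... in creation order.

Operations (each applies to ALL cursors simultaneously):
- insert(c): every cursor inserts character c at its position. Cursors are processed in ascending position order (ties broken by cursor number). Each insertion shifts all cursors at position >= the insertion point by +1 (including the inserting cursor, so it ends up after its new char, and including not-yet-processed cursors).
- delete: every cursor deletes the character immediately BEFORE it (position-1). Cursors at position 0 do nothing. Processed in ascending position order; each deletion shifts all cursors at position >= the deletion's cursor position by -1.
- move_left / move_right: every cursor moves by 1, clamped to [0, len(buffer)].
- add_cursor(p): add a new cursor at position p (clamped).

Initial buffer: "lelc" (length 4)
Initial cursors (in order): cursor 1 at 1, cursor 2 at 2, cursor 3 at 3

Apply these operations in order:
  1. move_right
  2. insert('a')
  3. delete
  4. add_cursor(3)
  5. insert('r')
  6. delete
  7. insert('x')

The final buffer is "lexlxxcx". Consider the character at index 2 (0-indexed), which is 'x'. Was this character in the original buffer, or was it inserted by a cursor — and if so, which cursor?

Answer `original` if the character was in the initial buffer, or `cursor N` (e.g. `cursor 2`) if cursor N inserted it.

Answer: cursor 1

Derivation:
After op 1 (move_right): buffer="lelc" (len 4), cursors c1@2 c2@3 c3@4, authorship ....
After op 2 (insert('a')): buffer="lealaca" (len 7), cursors c1@3 c2@5 c3@7, authorship ..1.2.3
After op 3 (delete): buffer="lelc" (len 4), cursors c1@2 c2@3 c3@4, authorship ....
After op 4 (add_cursor(3)): buffer="lelc" (len 4), cursors c1@2 c2@3 c4@3 c3@4, authorship ....
After op 5 (insert('r')): buffer="lerlrrcr" (len 8), cursors c1@3 c2@6 c4@6 c3@8, authorship ..1.24.3
After op 6 (delete): buffer="lelc" (len 4), cursors c1@2 c2@3 c4@3 c3@4, authorship ....
After op 7 (insert('x')): buffer="lexlxxcx" (len 8), cursors c1@3 c2@6 c4@6 c3@8, authorship ..1.24.3
Authorship (.=original, N=cursor N): . . 1 . 2 4 . 3
Index 2: author = 1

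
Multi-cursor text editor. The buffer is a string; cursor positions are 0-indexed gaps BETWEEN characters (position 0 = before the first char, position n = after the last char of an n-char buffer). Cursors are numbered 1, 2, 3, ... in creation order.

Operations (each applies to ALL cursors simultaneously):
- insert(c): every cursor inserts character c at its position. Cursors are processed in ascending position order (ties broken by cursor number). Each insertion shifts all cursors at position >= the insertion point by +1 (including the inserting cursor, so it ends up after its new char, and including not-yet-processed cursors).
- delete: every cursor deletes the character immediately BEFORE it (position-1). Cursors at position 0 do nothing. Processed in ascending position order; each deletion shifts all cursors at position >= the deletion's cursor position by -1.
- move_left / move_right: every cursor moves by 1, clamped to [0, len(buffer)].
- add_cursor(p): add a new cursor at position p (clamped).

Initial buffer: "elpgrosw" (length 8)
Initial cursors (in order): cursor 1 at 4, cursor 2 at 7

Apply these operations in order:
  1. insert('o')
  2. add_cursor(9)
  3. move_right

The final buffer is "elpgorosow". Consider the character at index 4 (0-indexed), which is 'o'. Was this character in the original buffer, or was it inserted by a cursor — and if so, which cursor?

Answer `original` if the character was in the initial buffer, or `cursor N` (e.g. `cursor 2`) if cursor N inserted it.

Answer: cursor 1

Derivation:
After op 1 (insert('o')): buffer="elpgorosow" (len 10), cursors c1@5 c2@9, authorship ....1...2.
After op 2 (add_cursor(9)): buffer="elpgorosow" (len 10), cursors c1@5 c2@9 c3@9, authorship ....1...2.
After op 3 (move_right): buffer="elpgorosow" (len 10), cursors c1@6 c2@10 c3@10, authorship ....1...2.
Authorship (.=original, N=cursor N): . . . . 1 . . . 2 .
Index 4: author = 1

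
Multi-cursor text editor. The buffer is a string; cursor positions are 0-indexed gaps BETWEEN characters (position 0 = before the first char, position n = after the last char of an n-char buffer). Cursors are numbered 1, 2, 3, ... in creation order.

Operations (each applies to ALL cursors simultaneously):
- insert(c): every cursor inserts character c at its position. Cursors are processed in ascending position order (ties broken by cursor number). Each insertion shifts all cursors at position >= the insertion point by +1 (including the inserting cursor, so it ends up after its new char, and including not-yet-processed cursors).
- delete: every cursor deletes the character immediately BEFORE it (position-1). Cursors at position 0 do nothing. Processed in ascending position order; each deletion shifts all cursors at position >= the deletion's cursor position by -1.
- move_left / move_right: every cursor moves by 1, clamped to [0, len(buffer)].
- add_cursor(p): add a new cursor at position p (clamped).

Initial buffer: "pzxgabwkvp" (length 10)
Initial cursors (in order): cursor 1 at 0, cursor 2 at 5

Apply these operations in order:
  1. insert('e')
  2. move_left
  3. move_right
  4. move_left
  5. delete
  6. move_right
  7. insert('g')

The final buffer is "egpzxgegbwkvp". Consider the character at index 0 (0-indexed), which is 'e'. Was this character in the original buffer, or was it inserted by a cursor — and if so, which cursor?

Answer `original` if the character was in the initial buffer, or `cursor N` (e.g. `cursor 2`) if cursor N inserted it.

After op 1 (insert('e')): buffer="epzxgaebwkvp" (len 12), cursors c1@1 c2@7, authorship 1.....2.....
After op 2 (move_left): buffer="epzxgaebwkvp" (len 12), cursors c1@0 c2@6, authorship 1.....2.....
After op 3 (move_right): buffer="epzxgaebwkvp" (len 12), cursors c1@1 c2@7, authorship 1.....2.....
After op 4 (move_left): buffer="epzxgaebwkvp" (len 12), cursors c1@0 c2@6, authorship 1.....2.....
After op 5 (delete): buffer="epzxgebwkvp" (len 11), cursors c1@0 c2@5, authorship 1....2.....
After op 6 (move_right): buffer="epzxgebwkvp" (len 11), cursors c1@1 c2@6, authorship 1....2.....
After op 7 (insert('g')): buffer="egpzxgegbwkvp" (len 13), cursors c1@2 c2@8, authorship 11....22.....
Authorship (.=original, N=cursor N): 1 1 . . . . 2 2 . . . . .
Index 0: author = 1

Answer: cursor 1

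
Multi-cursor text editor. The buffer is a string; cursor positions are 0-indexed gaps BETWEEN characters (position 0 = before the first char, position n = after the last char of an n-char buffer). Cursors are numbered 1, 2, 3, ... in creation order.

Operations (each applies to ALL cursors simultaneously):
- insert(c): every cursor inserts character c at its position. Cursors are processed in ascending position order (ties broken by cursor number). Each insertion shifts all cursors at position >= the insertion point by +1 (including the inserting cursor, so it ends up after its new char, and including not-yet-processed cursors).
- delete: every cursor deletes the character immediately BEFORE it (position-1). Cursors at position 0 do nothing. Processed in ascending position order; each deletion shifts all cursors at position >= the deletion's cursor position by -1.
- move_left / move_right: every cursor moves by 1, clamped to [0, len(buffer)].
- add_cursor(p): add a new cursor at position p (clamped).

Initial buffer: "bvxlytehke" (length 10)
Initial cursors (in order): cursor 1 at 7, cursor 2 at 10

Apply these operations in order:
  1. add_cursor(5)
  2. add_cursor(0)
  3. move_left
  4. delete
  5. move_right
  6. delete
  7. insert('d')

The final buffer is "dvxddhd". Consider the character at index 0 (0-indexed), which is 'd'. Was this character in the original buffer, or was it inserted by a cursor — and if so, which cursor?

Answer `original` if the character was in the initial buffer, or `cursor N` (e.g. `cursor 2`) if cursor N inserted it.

Answer: cursor 4

Derivation:
After op 1 (add_cursor(5)): buffer="bvxlytehke" (len 10), cursors c3@5 c1@7 c2@10, authorship ..........
After op 2 (add_cursor(0)): buffer="bvxlytehke" (len 10), cursors c4@0 c3@5 c1@7 c2@10, authorship ..........
After op 3 (move_left): buffer="bvxlytehke" (len 10), cursors c4@0 c3@4 c1@6 c2@9, authorship ..........
After op 4 (delete): buffer="bvxyehe" (len 7), cursors c4@0 c3@3 c1@4 c2@6, authorship .......
After op 5 (move_right): buffer="bvxyehe" (len 7), cursors c4@1 c3@4 c1@5 c2@7, authorship .......
After op 6 (delete): buffer="vxh" (len 3), cursors c4@0 c1@2 c3@2 c2@3, authorship ...
After op 7 (insert('d')): buffer="dvxddhd" (len 7), cursors c4@1 c1@5 c3@5 c2@7, authorship 4..13.2
Authorship (.=original, N=cursor N): 4 . . 1 3 . 2
Index 0: author = 4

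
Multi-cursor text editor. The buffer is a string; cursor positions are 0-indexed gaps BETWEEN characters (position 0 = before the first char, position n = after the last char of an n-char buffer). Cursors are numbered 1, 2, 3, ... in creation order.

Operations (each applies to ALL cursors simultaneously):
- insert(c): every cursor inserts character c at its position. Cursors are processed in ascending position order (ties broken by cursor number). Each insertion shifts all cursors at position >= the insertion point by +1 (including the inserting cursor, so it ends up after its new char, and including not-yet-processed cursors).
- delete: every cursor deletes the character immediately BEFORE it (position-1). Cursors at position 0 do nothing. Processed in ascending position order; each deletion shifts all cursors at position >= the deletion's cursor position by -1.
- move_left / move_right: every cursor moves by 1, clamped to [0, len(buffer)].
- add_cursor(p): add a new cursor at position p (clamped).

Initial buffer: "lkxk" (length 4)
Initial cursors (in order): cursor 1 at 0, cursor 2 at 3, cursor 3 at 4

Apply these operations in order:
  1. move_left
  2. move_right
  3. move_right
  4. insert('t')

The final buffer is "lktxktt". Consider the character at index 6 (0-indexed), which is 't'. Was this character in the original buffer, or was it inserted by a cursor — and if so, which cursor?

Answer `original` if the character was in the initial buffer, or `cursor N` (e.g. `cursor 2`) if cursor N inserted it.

Answer: cursor 3

Derivation:
After op 1 (move_left): buffer="lkxk" (len 4), cursors c1@0 c2@2 c3@3, authorship ....
After op 2 (move_right): buffer="lkxk" (len 4), cursors c1@1 c2@3 c3@4, authorship ....
After op 3 (move_right): buffer="lkxk" (len 4), cursors c1@2 c2@4 c3@4, authorship ....
After op 4 (insert('t')): buffer="lktxktt" (len 7), cursors c1@3 c2@7 c3@7, authorship ..1..23
Authorship (.=original, N=cursor N): . . 1 . . 2 3
Index 6: author = 3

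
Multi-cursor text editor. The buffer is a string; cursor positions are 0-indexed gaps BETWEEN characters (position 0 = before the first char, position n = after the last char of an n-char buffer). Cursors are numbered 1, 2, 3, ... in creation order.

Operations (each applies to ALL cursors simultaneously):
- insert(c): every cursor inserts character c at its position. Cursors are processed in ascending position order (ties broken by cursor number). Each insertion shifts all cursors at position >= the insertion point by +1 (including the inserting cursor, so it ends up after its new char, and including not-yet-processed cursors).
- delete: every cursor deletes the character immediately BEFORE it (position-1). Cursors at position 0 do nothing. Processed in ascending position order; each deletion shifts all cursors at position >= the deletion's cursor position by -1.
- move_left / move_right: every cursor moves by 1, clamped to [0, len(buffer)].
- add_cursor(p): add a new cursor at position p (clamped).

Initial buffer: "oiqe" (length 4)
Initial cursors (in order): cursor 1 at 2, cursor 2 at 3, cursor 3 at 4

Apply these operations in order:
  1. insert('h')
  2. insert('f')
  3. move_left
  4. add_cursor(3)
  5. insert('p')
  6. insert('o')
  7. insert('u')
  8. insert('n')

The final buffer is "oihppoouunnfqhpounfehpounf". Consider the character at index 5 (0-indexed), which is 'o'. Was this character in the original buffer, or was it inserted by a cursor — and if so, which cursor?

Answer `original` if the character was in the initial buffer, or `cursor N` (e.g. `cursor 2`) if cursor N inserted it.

Answer: cursor 1

Derivation:
After op 1 (insert('h')): buffer="oihqheh" (len 7), cursors c1@3 c2@5 c3@7, authorship ..1.2.3
After op 2 (insert('f')): buffer="oihfqhfehf" (len 10), cursors c1@4 c2@7 c3@10, authorship ..11.22.33
After op 3 (move_left): buffer="oihfqhfehf" (len 10), cursors c1@3 c2@6 c3@9, authorship ..11.22.33
After op 4 (add_cursor(3)): buffer="oihfqhfehf" (len 10), cursors c1@3 c4@3 c2@6 c3@9, authorship ..11.22.33
After op 5 (insert('p')): buffer="oihppfqhpfehpf" (len 14), cursors c1@5 c4@5 c2@9 c3@13, authorship ..1141.222.333
After op 6 (insert('o')): buffer="oihppoofqhpofehpof" (len 18), cursors c1@7 c4@7 c2@12 c3@17, authorship ..114141.2222.3333
After op 7 (insert('u')): buffer="oihppoouufqhpoufehpouf" (len 22), cursors c1@9 c4@9 c2@15 c3@21, authorship ..11414141.22222.33333
After op 8 (insert('n')): buffer="oihppoouunnfqhpounfehpounf" (len 26), cursors c1@11 c4@11 c2@18 c3@25, authorship ..1141414141.222222.333333
Authorship (.=original, N=cursor N): . . 1 1 4 1 4 1 4 1 4 1 . 2 2 2 2 2 2 . 3 3 3 3 3 3
Index 5: author = 1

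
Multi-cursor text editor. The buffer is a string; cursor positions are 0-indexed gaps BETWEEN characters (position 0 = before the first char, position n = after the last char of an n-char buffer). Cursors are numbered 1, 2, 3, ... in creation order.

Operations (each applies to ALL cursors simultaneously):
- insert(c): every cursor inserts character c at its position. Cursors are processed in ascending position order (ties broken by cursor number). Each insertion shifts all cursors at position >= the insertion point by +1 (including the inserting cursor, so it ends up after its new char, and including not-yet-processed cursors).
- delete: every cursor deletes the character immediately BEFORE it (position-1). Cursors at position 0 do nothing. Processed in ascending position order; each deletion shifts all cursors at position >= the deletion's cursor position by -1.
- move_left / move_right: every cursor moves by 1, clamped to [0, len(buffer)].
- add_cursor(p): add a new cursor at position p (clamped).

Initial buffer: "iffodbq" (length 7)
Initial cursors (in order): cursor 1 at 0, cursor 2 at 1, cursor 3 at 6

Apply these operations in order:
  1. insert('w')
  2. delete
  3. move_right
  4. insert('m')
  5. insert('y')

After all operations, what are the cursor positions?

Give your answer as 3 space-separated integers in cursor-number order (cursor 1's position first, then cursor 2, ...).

Answer: 3 6 13

Derivation:
After op 1 (insert('w')): buffer="wiwffodbwq" (len 10), cursors c1@1 c2@3 c3@9, authorship 1.2.....3.
After op 2 (delete): buffer="iffodbq" (len 7), cursors c1@0 c2@1 c3@6, authorship .......
After op 3 (move_right): buffer="iffodbq" (len 7), cursors c1@1 c2@2 c3@7, authorship .......
After op 4 (insert('m')): buffer="imfmfodbqm" (len 10), cursors c1@2 c2@4 c3@10, authorship .1.2.....3
After op 5 (insert('y')): buffer="imyfmyfodbqmy" (len 13), cursors c1@3 c2@6 c3@13, authorship .11.22.....33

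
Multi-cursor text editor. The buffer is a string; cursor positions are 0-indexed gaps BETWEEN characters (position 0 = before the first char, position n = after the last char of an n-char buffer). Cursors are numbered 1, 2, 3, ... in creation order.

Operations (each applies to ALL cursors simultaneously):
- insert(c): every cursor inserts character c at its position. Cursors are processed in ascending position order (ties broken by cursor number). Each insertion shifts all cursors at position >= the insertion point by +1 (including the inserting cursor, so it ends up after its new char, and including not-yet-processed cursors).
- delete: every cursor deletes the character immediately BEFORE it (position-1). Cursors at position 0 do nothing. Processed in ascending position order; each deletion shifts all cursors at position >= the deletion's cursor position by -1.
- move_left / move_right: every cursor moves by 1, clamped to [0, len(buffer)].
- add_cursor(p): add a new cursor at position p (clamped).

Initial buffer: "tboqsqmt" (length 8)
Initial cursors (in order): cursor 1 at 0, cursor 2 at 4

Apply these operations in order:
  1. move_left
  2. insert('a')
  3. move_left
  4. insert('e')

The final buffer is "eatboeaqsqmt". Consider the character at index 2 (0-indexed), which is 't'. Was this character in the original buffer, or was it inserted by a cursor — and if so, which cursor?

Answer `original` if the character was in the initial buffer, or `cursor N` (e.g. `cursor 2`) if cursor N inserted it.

After op 1 (move_left): buffer="tboqsqmt" (len 8), cursors c1@0 c2@3, authorship ........
After op 2 (insert('a')): buffer="atboaqsqmt" (len 10), cursors c1@1 c2@5, authorship 1...2.....
After op 3 (move_left): buffer="atboaqsqmt" (len 10), cursors c1@0 c2@4, authorship 1...2.....
After op 4 (insert('e')): buffer="eatboeaqsqmt" (len 12), cursors c1@1 c2@6, authorship 11...22.....
Authorship (.=original, N=cursor N): 1 1 . . . 2 2 . . . . .
Index 2: author = original

Answer: original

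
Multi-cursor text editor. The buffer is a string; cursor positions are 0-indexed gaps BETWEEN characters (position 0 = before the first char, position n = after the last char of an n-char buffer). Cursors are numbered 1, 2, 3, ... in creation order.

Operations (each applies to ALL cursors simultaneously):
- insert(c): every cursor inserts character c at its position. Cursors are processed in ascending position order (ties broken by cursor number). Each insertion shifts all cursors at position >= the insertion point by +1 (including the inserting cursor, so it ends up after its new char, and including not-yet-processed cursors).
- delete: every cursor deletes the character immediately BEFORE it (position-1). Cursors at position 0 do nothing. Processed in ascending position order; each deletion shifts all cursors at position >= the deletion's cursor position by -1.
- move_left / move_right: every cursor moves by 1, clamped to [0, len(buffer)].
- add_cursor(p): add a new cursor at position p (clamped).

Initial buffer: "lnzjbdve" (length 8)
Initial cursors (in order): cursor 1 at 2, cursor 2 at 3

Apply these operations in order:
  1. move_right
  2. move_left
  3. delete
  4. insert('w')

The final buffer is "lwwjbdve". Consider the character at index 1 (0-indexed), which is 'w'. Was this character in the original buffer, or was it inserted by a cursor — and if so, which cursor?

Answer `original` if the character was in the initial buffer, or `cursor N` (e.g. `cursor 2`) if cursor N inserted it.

Answer: cursor 1

Derivation:
After op 1 (move_right): buffer="lnzjbdve" (len 8), cursors c1@3 c2@4, authorship ........
After op 2 (move_left): buffer="lnzjbdve" (len 8), cursors c1@2 c2@3, authorship ........
After op 3 (delete): buffer="ljbdve" (len 6), cursors c1@1 c2@1, authorship ......
After op 4 (insert('w')): buffer="lwwjbdve" (len 8), cursors c1@3 c2@3, authorship .12.....
Authorship (.=original, N=cursor N): . 1 2 . . . . .
Index 1: author = 1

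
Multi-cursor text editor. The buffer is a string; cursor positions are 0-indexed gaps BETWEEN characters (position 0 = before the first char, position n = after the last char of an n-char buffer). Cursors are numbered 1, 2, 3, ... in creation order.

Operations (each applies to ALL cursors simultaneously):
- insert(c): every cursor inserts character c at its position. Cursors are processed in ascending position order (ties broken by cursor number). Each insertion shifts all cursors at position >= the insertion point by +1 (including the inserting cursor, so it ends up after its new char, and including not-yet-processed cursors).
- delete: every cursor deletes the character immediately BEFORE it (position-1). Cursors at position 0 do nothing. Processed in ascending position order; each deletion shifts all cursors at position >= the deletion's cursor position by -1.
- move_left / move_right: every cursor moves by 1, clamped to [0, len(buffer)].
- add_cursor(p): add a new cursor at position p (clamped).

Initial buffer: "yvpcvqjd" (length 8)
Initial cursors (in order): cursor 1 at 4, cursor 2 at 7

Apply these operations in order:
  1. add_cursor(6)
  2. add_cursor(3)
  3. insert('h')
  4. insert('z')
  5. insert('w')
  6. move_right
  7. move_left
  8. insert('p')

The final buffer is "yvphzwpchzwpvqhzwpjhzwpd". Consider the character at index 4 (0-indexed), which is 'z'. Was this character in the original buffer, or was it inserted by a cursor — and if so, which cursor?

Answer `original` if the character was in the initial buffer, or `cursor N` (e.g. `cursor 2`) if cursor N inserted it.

Answer: cursor 4

Derivation:
After op 1 (add_cursor(6)): buffer="yvpcvqjd" (len 8), cursors c1@4 c3@6 c2@7, authorship ........
After op 2 (add_cursor(3)): buffer="yvpcvqjd" (len 8), cursors c4@3 c1@4 c3@6 c2@7, authorship ........
After op 3 (insert('h')): buffer="yvphchvqhjhd" (len 12), cursors c4@4 c1@6 c3@9 c2@11, authorship ...4.1..3.2.
After op 4 (insert('z')): buffer="yvphzchzvqhzjhzd" (len 16), cursors c4@5 c1@8 c3@12 c2@15, authorship ...44.11..33.22.
After op 5 (insert('w')): buffer="yvphzwchzwvqhzwjhzwd" (len 20), cursors c4@6 c1@10 c3@15 c2@19, authorship ...444.111..333.222.
After op 6 (move_right): buffer="yvphzwchzwvqhzwjhzwd" (len 20), cursors c4@7 c1@11 c3@16 c2@20, authorship ...444.111..333.222.
After op 7 (move_left): buffer="yvphzwchzwvqhzwjhzwd" (len 20), cursors c4@6 c1@10 c3@15 c2@19, authorship ...444.111..333.222.
After op 8 (insert('p')): buffer="yvphzwpchzwpvqhzwpjhzwpd" (len 24), cursors c4@7 c1@12 c3@18 c2@23, authorship ...4444.1111..3333.2222.
Authorship (.=original, N=cursor N): . . . 4 4 4 4 . 1 1 1 1 . . 3 3 3 3 . 2 2 2 2 .
Index 4: author = 4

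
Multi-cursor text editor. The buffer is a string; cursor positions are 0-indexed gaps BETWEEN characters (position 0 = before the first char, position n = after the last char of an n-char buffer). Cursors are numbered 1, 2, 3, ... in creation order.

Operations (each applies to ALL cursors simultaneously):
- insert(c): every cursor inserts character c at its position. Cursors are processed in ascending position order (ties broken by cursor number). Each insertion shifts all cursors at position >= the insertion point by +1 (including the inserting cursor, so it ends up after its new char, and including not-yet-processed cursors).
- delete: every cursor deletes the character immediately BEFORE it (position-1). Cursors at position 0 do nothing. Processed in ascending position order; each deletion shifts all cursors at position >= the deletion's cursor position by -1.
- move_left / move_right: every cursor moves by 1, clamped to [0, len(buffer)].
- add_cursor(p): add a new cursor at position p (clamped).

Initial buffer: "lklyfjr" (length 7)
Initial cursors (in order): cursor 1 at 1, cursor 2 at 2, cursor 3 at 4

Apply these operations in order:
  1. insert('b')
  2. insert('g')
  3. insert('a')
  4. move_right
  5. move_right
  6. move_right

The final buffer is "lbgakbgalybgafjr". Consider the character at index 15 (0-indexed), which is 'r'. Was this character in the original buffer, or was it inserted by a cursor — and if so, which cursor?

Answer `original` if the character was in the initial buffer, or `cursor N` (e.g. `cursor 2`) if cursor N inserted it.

Answer: original

Derivation:
After op 1 (insert('b')): buffer="lbkblybfjr" (len 10), cursors c1@2 c2@4 c3@7, authorship .1.2..3...
After op 2 (insert('g')): buffer="lbgkbglybgfjr" (len 13), cursors c1@3 c2@6 c3@10, authorship .11.22..33...
After op 3 (insert('a')): buffer="lbgakbgalybgafjr" (len 16), cursors c1@4 c2@8 c3@13, authorship .111.222..333...
After op 4 (move_right): buffer="lbgakbgalybgafjr" (len 16), cursors c1@5 c2@9 c3@14, authorship .111.222..333...
After op 5 (move_right): buffer="lbgakbgalybgafjr" (len 16), cursors c1@6 c2@10 c3@15, authorship .111.222..333...
After op 6 (move_right): buffer="lbgakbgalybgafjr" (len 16), cursors c1@7 c2@11 c3@16, authorship .111.222..333...
Authorship (.=original, N=cursor N): . 1 1 1 . 2 2 2 . . 3 3 3 . . .
Index 15: author = original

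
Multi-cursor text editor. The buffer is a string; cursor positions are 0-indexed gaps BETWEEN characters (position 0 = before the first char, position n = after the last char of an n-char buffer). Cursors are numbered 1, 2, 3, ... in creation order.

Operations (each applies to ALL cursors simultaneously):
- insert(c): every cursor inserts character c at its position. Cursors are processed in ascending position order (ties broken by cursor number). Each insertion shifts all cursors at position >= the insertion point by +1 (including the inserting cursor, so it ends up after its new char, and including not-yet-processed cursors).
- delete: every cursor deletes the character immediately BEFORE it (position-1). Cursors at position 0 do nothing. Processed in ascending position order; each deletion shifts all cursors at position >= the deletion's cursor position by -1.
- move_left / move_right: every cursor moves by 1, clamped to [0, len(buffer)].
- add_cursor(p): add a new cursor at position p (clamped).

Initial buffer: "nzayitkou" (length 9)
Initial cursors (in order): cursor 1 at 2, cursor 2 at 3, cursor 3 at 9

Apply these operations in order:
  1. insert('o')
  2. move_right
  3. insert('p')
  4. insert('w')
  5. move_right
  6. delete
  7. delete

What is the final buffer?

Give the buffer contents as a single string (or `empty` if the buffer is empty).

After op 1 (insert('o')): buffer="nzoaoyitkouo" (len 12), cursors c1@3 c2@5 c3@12, authorship ..1.2......3
After op 2 (move_right): buffer="nzoaoyitkouo" (len 12), cursors c1@4 c2@6 c3@12, authorship ..1.2......3
After op 3 (insert('p')): buffer="nzoapoypitkouop" (len 15), cursors c1@5 c2@8 c3@15, authorship ..1.12.2.....33
After op 4 (insert('w')): buffer="nzoapwoypwitkouopw" (len 18), cursors c1@6 c2@10 c3@18, authorship ..1.112.22.....333
After op 5 (move_right): buffer="nzoapwoypwitkouopw" (len 18), cursors c1@7 c2@11 c3@18, authorship ..1.112.22.....333
After op 6 (delete): buffer="nzoapwypwtkouop" (len 15), cursors c1@6 c2@9 c3@15, authorship ..1.11.22....33
After op 7 (delete): buffer="nzoapyptkouo" (len 12), cursors c1@5 c2@7 c3@12, authorship ..1.1.2....3

Answer: nzoapyptkouo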